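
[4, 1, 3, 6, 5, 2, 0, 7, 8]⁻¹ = [6, 1, 5, 2, 0, 4, 3, 7, 8]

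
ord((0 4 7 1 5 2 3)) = 7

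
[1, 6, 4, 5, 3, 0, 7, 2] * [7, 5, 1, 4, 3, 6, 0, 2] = [5, 0, 3, 6, 4, 7, 2, 1]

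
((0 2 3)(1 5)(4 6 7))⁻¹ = (0 3 2)(1 5)(4 7 6)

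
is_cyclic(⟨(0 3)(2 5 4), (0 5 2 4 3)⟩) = no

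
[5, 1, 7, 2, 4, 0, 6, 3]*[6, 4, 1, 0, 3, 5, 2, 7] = [5, 4, 7, 1, 3, 6, 2, 0]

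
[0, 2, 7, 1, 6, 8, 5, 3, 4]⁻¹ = [0, 3, 1, 7, 8, 6, 4, 2, 5]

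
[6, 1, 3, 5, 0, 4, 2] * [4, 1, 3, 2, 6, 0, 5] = [5, 1, 2, 0, 4, 6, 3]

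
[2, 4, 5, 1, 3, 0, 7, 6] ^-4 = [5, 3, 0, 4, 1, 2, 6, 7] 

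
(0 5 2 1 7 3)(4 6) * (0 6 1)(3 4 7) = (0 5 2)(1 3 6 7 4)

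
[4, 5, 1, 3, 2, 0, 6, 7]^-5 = [0, 1, 2, 3, 4, 5, 6, 7]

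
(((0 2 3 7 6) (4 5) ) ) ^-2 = (0 7 2 6 3) 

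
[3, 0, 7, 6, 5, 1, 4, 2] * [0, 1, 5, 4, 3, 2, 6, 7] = [4, 0, 7, 6, 2, 1, 3, 5]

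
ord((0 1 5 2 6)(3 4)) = 10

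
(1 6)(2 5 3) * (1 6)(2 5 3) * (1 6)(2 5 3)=(1 6)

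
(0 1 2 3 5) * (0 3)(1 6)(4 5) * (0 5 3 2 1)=(0 6)(2 5)(3 4)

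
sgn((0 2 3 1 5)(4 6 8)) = 1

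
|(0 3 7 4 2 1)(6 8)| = 6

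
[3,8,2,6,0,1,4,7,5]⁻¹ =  [4,5,2,0,6,8,3,7,1]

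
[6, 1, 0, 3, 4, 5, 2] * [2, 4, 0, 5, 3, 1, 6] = [6, 4, 2, 5, 3, 1, 0]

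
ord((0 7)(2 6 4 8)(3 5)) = 4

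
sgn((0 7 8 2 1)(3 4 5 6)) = -1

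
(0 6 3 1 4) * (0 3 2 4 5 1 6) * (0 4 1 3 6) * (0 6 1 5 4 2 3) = (0 2 5)(1 4)(3 6)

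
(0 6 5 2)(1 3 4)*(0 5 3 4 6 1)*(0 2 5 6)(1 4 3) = (0 4 2 6 1 3)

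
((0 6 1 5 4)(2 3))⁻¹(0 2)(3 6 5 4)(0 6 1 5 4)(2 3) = (0 2 1 4)(3 6)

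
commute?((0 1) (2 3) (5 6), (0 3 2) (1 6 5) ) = no:(0 1) (2 3) (5 6)*(0 3 2) (1 6 5) = (0 6 1 3), (0 3 2) (1 6 5)*(0 1) (2 3) (5 6) = (0 2 1 5) 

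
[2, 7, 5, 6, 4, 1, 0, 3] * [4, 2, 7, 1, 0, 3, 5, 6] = [7, 6, 3, 5, 0, 2, 4, 1]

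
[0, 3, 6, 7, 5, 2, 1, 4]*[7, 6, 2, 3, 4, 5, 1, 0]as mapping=[0→7, 1→3, 2→1, 3→0, 4→5, 5→2, 6→6, 7→4]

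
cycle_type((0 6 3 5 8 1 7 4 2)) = 9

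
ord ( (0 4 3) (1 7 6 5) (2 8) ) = 12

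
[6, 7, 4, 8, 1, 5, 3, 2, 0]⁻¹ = [8, 4, 7, 6, 2, 5, 0, 1, 3]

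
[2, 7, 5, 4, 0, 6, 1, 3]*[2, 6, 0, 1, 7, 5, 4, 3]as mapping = [0→0, 1→3, 2→5, 3→7, 4→2, 5→4, 6→6, 7→1]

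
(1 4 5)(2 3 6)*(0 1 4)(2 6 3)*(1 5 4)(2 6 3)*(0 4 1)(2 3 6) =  (0 5)(1 4)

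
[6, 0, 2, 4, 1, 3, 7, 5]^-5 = [7, 6, 2, 1, 0, 4, 5, 3]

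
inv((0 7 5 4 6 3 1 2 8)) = (0 8 2 1 3 6 4 5 7)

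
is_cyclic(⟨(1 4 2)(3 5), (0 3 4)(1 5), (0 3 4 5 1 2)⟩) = no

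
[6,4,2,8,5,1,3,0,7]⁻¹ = [7,5,2,6,1,4,0,8,3]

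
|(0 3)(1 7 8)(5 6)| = 6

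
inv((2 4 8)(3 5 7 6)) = (2 8 4)(3 6 7 5)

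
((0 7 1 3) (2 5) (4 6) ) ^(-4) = () 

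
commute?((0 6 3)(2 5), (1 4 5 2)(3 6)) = no:(0 6 3)(2 5)*(1 4 5 2)(3 6) = (0 3)(1 4 5), (1 4 5 2)(3 6)*(0 6 3)(2 5) = (0 6)(1 4 2)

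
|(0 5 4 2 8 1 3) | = 7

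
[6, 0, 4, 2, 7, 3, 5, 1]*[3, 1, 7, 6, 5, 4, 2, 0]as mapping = [0→2, 1→3, 2→5, 3→7, 4→0, 5→6, 6→4, 7→1]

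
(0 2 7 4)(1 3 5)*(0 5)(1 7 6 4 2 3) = (0 3)(2 6 4 5 7)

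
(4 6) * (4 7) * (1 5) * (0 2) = (0 2)(1 5)(4 6 7)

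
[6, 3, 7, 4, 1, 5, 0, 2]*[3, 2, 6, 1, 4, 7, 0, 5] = [0, 1, 5, 4, 2, 7, 3, 6]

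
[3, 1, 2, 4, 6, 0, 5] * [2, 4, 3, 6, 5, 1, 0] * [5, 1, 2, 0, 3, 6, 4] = [4, 3, 0, 6, 5, 2, 1]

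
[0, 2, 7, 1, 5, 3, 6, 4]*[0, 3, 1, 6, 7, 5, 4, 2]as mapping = [0→0, 1→1, 2→2, 3→3, 4→5, 5→6, 6→4, 7→7]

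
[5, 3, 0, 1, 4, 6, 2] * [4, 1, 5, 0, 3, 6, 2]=[6, 0, 4, 1, 3, 2, 5]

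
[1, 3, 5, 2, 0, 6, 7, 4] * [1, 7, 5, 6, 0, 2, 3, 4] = [7, 6, 2, 5, 1, 3, 4, 0]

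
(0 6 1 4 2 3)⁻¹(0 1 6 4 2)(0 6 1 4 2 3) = (1 2 3 6 4)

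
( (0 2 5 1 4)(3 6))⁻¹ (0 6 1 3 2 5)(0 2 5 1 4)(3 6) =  (1 2 3 4 6 5)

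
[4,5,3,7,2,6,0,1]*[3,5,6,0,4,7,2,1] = [4,7,0,1,6,2,3,5]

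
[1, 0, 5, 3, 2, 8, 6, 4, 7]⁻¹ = [1, 0, 4, 3, 7, 2, 6, 8, 5]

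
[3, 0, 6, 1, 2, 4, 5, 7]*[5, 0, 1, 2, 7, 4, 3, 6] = [2, 5, 3, 0, 1, 7, 4, 6]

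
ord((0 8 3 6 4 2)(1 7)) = 6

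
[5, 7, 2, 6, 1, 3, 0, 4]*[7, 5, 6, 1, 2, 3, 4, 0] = [3, 0, 6, 4, 5, 1, 7, 2]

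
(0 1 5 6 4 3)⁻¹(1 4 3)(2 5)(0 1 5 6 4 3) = (0 5 3)(2 6)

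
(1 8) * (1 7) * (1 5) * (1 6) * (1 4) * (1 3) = (1 8 7 5 6 4 3)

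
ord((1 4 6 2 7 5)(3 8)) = 6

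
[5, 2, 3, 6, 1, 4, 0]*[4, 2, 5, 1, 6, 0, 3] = [0, 5, 1, 3, 2, 6, 4] 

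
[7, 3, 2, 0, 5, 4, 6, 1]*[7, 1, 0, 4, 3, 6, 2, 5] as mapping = [0→5, 1→4, 2→0, 3→7, 4→6, 5→3, 6→2, 7→1] 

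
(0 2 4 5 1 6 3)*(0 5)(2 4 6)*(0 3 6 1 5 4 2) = (0 2 1)(3 4)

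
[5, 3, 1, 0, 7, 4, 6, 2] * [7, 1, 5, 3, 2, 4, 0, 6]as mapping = [0→4, 1→3, 2→1, 3→7, 4→6, 5→2, 6→0, 7→5]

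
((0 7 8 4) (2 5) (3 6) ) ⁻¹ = (0 4 8 7) (2 5) (3 6) 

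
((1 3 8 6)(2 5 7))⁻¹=(1 6 8 3)(2 7 5)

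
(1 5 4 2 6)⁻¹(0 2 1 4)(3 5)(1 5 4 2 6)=(0 6 5 2)(3 4)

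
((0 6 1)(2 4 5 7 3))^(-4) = (0 1 6)(2 4 5 7 3)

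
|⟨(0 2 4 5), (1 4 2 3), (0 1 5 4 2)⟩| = 720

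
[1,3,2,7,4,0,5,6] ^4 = [6,5,2,0,4,7,3,1] 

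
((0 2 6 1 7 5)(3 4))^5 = (0 5 7 1 6 2)(3 4)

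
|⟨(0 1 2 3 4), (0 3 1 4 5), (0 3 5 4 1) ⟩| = 360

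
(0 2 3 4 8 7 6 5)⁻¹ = (0 5 6 7 8 4 3 2)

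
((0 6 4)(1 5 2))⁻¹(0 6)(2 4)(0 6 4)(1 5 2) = (0 1)(4 6)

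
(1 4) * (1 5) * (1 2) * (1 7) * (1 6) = (1 4 5 2 7 6)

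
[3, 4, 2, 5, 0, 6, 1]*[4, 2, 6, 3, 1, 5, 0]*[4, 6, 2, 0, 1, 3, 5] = [0, 6, 5, 3, 1, 4, 2]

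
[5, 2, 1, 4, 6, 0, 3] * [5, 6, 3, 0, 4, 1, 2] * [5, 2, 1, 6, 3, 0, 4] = [2, 6, 4, 3, 1, 0, 5]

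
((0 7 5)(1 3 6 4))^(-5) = (0 7 5)(1 4 6 3)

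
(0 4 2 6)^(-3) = (0 4 2 6)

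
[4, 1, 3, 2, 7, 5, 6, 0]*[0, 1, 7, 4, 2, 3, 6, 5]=[2, 1, 4, 7, 5, 3, 6, 0]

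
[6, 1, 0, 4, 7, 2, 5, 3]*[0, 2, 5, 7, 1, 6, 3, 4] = [3, 2, 0, 1, 4, 5, 6, 7]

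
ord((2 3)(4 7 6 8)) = 4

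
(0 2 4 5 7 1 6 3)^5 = (0 1 4 3 7 2 6 5)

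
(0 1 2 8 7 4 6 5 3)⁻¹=(0 3 5 6 4 7 8 2 1)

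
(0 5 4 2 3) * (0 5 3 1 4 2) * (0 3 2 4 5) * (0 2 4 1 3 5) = (0 4 5 1)(2 3)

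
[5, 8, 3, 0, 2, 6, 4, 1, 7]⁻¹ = [3, 7, 4, 2, 6, 0, 5, 8, 1]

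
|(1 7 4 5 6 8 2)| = 7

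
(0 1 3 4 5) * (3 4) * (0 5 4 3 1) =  (1 3)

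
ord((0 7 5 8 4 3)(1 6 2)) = 6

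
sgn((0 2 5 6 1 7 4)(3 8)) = -1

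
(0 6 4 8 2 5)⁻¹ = (0 5 2 8 4 6)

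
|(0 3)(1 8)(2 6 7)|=6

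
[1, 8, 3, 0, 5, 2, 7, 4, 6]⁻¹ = [3, 0, 5, 2, 7, 4, 8, 6, 1]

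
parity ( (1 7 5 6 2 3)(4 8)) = even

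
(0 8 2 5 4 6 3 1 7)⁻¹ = (0 7 1 3 6 4 5 2 8)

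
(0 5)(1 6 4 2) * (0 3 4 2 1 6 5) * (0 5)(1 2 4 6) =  (0 5 3 6 4 2 1)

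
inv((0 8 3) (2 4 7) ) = (0 3 8) (2 7 4) 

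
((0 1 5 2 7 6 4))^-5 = (0 5 7 4 1 2 6)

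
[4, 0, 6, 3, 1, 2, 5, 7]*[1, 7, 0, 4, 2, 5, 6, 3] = [2, 1, 6, 4, 7, 0, 5, 3]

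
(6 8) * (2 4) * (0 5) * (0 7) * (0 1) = (0 5 7 1)(2 4)(6 8)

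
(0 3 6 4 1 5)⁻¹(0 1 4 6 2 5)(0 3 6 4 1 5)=(0 3 5 1 4 2)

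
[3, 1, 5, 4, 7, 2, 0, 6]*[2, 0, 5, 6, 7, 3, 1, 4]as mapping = [0→6, 1→0, 2→3, 3→7, 4→4, 5→5, 6→2, 7→1]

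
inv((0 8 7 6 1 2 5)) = (0 5 2 1 6 7 8)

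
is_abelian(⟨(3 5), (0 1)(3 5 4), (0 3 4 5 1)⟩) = no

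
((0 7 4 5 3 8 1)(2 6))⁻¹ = (0 1 8 3 5 4 7)(2 6)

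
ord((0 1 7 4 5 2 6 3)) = 8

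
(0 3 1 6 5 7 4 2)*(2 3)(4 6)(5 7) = (0 2)(1 4 3)(6 7)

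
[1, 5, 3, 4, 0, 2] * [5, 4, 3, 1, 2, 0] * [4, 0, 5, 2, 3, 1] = [3, 4, 0, 5, 1, 2]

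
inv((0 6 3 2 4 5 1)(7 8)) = (0 1 5 4 2 3 6)(7 8)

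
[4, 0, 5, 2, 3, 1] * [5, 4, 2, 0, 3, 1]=[3, 5, 1, 2, 0, 4]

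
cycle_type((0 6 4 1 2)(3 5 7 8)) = 4.5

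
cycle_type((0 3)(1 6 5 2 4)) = 2.5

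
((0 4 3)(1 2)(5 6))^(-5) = (0 4 3)(1 2)(5 6)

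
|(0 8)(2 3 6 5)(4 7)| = 4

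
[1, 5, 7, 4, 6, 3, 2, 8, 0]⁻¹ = [8, 0, 6, 5, 3, 1, 4, 2, 7]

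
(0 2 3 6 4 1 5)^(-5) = (0 3 4 5 2 6 1)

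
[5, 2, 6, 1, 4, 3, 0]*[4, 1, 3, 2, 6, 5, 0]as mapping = [0→5, 1→3, 2→0, 3→1, 4→6, 5→2, 6→4]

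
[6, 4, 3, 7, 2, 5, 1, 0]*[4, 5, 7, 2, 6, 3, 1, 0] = [1, 6, 2, 0, 7, 3, 5, 4]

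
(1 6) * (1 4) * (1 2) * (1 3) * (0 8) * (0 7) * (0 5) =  (0 8 7 5)(1 6 4 2 3)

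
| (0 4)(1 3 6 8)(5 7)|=4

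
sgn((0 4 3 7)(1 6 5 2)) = 1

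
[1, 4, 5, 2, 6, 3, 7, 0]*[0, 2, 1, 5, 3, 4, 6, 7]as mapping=[0→2, 1→3, 2→4, 3→1, 4→6, 5→5, 6→7, 7→0]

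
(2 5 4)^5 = (2 4 5)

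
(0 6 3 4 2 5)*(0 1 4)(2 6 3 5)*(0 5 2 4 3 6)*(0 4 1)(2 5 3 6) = (0 2 1 6 5)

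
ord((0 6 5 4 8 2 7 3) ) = 8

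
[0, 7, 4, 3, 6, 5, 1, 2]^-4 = [0, 7, 4, 3, 6, 5, 1, 2]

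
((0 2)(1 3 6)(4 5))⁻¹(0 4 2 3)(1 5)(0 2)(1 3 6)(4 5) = (0 6 2 5)(3 4)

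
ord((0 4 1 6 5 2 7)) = 7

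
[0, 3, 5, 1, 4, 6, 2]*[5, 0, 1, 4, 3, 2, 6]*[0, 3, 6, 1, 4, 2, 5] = [2, 4, 6, 0, 1, 5, 3]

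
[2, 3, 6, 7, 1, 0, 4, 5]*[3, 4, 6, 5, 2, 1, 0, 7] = [6, 5, 0, 7, 4, 3, 2, 1]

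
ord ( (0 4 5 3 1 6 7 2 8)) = 9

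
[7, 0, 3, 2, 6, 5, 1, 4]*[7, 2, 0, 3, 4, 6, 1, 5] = [5, 7, 3, 0, 1, 6, 2, 4]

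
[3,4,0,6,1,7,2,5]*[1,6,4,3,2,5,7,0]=[3,2,1,7,6,0,4,5]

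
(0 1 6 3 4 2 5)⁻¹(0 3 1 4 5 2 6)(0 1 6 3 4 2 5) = (0 5 3 1 4 6 2)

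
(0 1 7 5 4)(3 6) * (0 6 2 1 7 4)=(0 7 5)(1 4 6 3 2)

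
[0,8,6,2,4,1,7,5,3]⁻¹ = [0,5,3,8,4,7,2,6,1]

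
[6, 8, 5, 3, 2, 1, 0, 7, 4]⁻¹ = [6, 5, 4, 3, 8, 2, 0, 7, 1]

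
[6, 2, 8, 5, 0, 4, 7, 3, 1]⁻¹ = [4, 8, 1, 7, 5, 3, 0, 6, 2]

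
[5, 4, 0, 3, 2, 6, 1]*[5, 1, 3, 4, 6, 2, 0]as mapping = [0→2, 1→6, 2→5, 3→4, 4→3, 5→0, 6→1]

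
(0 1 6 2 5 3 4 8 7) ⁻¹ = (0 7 8 4 3 5 2 6 1) 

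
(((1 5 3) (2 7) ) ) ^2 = (1 3 5) 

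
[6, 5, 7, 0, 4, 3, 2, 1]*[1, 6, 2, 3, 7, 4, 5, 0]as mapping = [0→5, 1→4, 2→0, 3→1, 4→7, 5→3, 6→2, 7→6]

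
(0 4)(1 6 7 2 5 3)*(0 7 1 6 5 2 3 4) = (1 5 4 7 3 6)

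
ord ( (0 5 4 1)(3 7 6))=12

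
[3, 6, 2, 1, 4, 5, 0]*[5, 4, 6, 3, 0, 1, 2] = [3, 2, 6, 4, 0, 1, 5]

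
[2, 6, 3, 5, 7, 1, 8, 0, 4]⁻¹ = [7, 5, 0, 2, 8, 3, 1, 4, 6]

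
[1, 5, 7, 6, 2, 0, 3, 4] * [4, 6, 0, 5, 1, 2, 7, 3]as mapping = [0→6, 1→2, 2→3, 3→7, 4→0, 5→4, 6→5, 7→1]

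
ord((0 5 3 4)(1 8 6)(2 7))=12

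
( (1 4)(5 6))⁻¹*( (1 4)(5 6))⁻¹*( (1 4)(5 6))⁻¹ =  (1 4)(5 6)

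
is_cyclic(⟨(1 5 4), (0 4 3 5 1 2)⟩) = no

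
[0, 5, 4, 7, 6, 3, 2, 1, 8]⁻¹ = [0, 7, 6, 5, 2, 1, 4, 3, 8]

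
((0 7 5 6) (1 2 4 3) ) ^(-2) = (0 5) (1 4) (2 3) (6 7) 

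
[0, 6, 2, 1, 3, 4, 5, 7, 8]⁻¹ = [0, 3, 2, 4, 5, 6, 1, 7, 8]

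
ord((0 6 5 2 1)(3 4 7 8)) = 20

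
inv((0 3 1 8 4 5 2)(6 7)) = (0 2 5 4 8 1 3)(6 7)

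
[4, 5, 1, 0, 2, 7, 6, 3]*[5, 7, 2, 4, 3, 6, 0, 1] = [3, 6, 7, 5, 2, 1, 0, 4] 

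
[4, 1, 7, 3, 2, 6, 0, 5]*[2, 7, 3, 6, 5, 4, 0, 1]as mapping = [0→5, 1→7, 2→1, 3→6, 4→3, 5→0, 6→2, 7→4]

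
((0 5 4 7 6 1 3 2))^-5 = (0 7 3 5 6 2 4 1)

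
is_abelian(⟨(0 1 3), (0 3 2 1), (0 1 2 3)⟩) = no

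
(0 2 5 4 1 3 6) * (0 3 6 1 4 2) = (1 6 3)(2 5)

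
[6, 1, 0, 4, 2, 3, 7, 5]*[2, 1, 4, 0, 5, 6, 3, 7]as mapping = [0→3, 1→1, 2→2, 3→5, 4→4, 5→0, 6→7, 7→6]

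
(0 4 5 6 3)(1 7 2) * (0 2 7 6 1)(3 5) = (0 4 3 2)(1 6 5)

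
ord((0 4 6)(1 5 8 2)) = 12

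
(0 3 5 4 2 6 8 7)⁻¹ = (0 7 8 6 2 4 5 3)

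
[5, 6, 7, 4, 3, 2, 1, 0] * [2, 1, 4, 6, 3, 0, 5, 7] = [0, 5, 7, 3, 6, 4, 1, 2] 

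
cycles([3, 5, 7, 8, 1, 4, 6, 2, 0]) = (0 3 8) (1 5 4) (2 7) 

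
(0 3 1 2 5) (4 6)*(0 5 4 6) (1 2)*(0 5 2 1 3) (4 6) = (1 3) (2 6 4 5) 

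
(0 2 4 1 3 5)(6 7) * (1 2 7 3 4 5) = (0 7 6 3 1 4 2 5)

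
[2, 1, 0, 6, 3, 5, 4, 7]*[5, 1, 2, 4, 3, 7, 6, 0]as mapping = [0→2, 1→1, 2→5, 3→6, 4→4, 5→7, 6→3, 7→0]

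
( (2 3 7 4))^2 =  (2 7)(3 4)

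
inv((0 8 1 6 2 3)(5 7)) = (0 3 2 6 1 8)(5 7)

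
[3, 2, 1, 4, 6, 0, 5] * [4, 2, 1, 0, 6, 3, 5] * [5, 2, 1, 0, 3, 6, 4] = [5, 2, 1, 4, 6, 3, 0]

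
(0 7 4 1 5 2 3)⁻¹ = (0 3 2 5 1 4 7)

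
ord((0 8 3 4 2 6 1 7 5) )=9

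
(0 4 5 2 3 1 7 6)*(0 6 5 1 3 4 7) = (0 7 5 2 4 1) 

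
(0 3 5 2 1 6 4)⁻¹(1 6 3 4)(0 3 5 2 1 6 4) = (0 6 4 5)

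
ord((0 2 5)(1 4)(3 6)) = 6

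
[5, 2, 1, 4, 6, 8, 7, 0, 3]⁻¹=[7, 2, 1, 8, 3, 0, 4, 6, 5]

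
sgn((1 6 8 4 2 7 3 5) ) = -1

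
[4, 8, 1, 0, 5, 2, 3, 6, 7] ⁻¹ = [3, 2, 5, 6, 0, 4, 7, 8, 1] 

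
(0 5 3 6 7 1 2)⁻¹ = (0 2 1 7 6 3 5)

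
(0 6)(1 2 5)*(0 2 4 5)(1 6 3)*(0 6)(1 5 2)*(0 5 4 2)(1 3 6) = (0 6 3 4)(1 2)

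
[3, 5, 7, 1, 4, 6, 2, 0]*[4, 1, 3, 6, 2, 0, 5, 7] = [6, 0, 7, 1, 2, 5, 3, 4]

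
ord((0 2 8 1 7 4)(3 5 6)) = 6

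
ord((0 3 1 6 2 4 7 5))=8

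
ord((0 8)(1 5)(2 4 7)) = 6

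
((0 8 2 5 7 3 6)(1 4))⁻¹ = (0 6 3 7 5 2 8)(1 4)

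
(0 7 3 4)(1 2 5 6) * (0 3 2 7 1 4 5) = (0 1 7 2)(3 5 6 4)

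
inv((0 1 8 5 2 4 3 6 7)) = (0 7 6 3 4 2 5 8 1)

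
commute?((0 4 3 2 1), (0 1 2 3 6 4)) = no:(0 4 3 2 1)*(0 1 2 3 6 4) = (4 6), (0 1 2 3 6 4)*(0 4 3 2 1) = (3 6)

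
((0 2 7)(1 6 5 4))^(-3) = (1 6 5 4)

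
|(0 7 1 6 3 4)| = 6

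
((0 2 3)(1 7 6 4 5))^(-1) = (0 3 2)(1 5 4 6 7)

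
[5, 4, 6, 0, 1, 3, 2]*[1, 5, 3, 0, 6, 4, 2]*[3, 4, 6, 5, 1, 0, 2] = [1, 2, 6, 4, 0, 3, 5]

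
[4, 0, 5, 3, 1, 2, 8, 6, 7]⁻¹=[1, 4, 5, 3, 0, 2, 7, 8, 6]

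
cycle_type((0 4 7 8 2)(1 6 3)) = 3.5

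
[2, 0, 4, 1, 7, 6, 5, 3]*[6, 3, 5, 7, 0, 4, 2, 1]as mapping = [0→5, 1→6, 2→0, 3→3, 4→1, 5→2, 6→4, 7→7]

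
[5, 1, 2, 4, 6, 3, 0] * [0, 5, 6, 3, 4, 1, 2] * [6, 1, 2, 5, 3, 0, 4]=[1, 0, 4, 3, 2, 5, 6]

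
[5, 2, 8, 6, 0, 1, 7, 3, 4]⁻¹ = [4, 5, 1, 7, 8, 0, 3, 6, 2]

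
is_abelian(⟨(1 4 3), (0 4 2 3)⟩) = no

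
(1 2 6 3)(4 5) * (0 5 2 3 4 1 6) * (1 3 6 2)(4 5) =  (0 4 1 6 5 3 2)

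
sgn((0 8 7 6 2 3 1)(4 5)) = -1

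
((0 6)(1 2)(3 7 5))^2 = (3 5 7)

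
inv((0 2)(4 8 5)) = (0 2)(4 5 8)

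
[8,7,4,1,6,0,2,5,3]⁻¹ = [5,3,6,8,2,7,4,1,0]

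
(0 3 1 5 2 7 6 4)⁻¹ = (0 4 6 7 2 5 1 3)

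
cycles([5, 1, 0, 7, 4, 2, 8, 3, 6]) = (0 5 2)(3 7)(6 8)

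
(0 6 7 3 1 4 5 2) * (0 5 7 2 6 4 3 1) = (0 4 7 1 3)(2 5 6)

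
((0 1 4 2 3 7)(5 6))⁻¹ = (0 7 3 2 4 1)(5 6)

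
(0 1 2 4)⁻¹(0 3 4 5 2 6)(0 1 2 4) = (0 5 4 6 1 3)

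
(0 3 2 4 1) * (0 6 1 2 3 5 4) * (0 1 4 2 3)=(0 5 2 1 6 4 3)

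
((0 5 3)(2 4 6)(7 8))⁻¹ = (0 3 5)(2 6 4)(7 8)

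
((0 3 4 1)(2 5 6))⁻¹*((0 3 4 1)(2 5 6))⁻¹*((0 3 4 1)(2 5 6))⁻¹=(0 3 4 1)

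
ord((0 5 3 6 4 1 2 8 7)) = 9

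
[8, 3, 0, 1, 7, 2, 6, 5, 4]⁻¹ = [2, 3, 5, 1, 8, 7, 6, 4, 0]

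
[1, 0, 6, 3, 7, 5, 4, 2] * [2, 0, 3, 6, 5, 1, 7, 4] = [0, 2, 7, 6, 4, 1, 5, 3]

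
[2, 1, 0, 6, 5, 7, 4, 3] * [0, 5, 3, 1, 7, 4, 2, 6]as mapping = [0→3, 1→5, 2→0, 3→2, 4→4, 5→6, 6→7, 7→1]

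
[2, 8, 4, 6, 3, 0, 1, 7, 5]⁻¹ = [5, 6, 0, 4, 2, 8, 3, 7, 1]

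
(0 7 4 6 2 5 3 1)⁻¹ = (0 1 3 5 2 6 4 7)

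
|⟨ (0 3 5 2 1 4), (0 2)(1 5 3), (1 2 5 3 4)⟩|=720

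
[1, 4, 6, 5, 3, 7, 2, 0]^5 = [7, 0, 6, 4, 1, 3, 2, 5]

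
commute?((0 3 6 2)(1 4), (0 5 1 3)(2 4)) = no:(0 3 6 2)(1 4) * (0 5 1 3)(2 4) = (1 2 5)(3 6 4), (0 5 1 3)(2 4) * (0 3 6 2)(1 4) = (0 5 4)(1 6 2)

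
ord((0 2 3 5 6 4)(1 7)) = 6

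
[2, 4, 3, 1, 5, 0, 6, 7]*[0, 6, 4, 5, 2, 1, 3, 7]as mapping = [0→4, 1→2, 2→5, 3→6, 4→1, 5→0, 6→3, 7→7]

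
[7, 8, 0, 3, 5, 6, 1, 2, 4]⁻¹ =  [2, 6, 7, 3, 8, 4, 5, 0, 1]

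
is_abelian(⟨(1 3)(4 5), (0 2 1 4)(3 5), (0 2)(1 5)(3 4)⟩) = no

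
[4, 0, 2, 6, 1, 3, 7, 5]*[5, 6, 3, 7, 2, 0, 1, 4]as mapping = [0→2, 1→5, 2→3, 3→1, 4→6, 5→7, 6→4, 7→0]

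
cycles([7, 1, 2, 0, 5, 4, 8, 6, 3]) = (0 7 6 8 3)(4 5)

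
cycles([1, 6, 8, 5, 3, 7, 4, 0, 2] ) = (0 1 6 4 3 5 7)(2 8)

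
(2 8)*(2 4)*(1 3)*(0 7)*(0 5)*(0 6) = (0 7 5 6) (1 3) (2 8 4) 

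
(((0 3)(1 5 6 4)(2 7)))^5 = (0 3)(1 5 6 4)(2 7)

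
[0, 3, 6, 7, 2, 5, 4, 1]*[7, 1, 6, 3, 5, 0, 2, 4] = [7, 3, 2, 4, 6, 0, 5, 1]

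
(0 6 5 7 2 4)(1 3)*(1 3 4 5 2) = (0 6 2 5 7 1 4)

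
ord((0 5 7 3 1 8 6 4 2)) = 9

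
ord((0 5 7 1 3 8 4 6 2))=9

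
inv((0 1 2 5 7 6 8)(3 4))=(0 8 6 7 5 2 1)(3 4)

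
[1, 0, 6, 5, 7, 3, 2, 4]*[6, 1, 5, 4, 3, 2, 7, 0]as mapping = [0→1, 1→6, 2→7, 3→2, 4→0, 5→4, 6→5, 7→3]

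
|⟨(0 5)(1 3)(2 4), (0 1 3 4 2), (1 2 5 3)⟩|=720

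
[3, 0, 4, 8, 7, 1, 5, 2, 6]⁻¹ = [1, 5, 7, 0, 2, 6, 8, 4, 3]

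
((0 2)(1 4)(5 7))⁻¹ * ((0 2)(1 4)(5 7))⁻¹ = ()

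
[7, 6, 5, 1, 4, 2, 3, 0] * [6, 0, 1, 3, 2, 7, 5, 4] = [4, 5, 7, 0, 2, 1, 3, 6]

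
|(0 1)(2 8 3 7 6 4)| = 6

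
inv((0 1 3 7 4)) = (0 4 7 3 1)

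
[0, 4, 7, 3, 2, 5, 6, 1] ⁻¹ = [0, 7, 4, 3, 1, 5, 6, 2] 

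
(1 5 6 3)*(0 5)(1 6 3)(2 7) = (0 5 3 6 1)(2 7)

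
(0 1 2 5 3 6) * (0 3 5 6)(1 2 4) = (0 2 6 3)(1 4)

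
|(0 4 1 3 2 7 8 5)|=8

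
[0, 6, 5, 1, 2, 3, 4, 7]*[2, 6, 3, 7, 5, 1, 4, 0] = [2, 4, 1, 6, 3, 7, 5, 0]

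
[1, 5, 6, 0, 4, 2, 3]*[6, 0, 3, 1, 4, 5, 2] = [0, 5, 2, 6, 4, 3, 1] 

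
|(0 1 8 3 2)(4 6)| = 10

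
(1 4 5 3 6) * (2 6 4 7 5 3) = (1 7 5 2 6)(3 4)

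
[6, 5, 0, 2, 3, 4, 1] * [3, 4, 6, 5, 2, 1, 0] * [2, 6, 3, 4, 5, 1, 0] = [2, 6, 4, 0, 1, 3, 5]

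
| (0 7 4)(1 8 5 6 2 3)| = 6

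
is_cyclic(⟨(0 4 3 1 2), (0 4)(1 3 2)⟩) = no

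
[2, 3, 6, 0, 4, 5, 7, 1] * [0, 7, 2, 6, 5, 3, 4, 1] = [2, 6, 4, 0, 5, 3, 1, 7]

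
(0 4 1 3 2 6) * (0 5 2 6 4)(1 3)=(2 4 3 6 5)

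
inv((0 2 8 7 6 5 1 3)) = (0 3 1 5 6 7 8 2)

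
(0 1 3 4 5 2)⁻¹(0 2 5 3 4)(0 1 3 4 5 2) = (0 2 4 5 1)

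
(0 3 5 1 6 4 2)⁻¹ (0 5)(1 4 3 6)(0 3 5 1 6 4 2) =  (1 3)(2 5 4 6)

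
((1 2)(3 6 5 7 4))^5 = (1 2)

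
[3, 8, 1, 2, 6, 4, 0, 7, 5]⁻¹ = [6, 2, 3, 0, 5, 8, 4, 7, 1]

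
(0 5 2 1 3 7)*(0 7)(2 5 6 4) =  (0 6 4 2 1 3)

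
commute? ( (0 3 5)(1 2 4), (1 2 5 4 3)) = no: (0 3 5)(1 2 4)*(1 2 5 4 3) = (0 1 5)(2 3 4), (1 2 5 4 3)*(0 3 5)(1 2 4) = (0 3 2)(1 4 5)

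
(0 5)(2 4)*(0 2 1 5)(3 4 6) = (1 5 2 6 3 4)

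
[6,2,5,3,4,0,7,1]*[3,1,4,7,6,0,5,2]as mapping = [0→5,1→4,2→0,3→7,4→6,5→3,6→2,7→1]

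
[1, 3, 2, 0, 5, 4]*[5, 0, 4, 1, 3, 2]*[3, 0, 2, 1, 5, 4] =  [3, 0, 5, 4, 2, 1]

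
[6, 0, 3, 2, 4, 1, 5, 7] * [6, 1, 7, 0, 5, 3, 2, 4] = [2, 6, 0, 7, 5, 1, 3, 4]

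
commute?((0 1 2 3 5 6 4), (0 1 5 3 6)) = no:(0 1 2 3 5 6 4)*(0 1 5 3 6) = (0 5)(1 2 6 4), (0 1 5 3 6)*(0 1 2 3 5 6 4) = (0 2 3 4)(1 6)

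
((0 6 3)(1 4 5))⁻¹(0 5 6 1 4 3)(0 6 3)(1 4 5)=(0 6 1 3 4 5)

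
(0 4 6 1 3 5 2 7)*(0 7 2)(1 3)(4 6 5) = (0 6 3 4 5)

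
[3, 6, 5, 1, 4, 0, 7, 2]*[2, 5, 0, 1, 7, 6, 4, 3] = [1, 4, 6, 5, 7, 2, 3, 0]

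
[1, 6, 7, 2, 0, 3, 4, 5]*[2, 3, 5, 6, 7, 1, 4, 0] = [3, 4, 0, 5, 2, 6, 7, 1]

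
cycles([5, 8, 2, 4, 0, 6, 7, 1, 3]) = (0 5 6 7 1 8 3 4)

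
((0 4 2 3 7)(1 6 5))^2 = (0 2 7 4 3)(1 5 6)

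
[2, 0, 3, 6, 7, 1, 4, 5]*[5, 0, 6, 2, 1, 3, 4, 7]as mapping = [0→6, 1→5, 2→2, 3→4, 4→7, 5→0, 6→1, 7→3]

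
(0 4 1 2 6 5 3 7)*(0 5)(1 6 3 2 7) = (0 4 6)(1 7 5 2 3)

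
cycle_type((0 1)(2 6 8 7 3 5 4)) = 2.7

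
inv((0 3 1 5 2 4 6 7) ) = (0 7 6 4 2 5 1 3) 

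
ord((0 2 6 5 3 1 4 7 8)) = 9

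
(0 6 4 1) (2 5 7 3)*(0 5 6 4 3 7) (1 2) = (0 4 2 6 3 1 5) 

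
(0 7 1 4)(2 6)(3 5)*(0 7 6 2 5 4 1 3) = (0 6 5)(3 4 7)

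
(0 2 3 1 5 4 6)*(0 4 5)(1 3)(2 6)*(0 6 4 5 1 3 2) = (0 4)(1 6 5)(2 3)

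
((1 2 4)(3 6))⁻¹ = (1 4 2)(3 6)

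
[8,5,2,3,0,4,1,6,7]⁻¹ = [4,6,2,3,5,1,7,8,0]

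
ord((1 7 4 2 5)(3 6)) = 10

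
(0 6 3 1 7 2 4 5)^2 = (0 3 7 4)(1 2 5 6)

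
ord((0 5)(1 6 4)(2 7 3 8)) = 12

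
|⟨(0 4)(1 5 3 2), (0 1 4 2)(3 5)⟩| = 360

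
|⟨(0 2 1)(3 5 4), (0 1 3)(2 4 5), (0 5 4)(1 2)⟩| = 720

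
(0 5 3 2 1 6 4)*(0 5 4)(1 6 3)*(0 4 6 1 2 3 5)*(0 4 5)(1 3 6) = (0 1)(2 3 6 5)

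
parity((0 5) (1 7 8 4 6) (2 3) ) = even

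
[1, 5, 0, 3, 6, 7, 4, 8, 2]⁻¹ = [2, 0, 8, 3, 6, 1, 4, 5, 7]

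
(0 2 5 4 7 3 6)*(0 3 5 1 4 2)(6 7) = (1 4 6 3 7 5 2)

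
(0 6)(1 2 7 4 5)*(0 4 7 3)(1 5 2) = (0 6 4 2 3)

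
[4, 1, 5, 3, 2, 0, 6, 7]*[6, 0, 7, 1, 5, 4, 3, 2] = [5, 0, 4, 1, 7, 6, 3, 2]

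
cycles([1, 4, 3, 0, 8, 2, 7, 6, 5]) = (0 1 4 8 5 2 3)(6 7)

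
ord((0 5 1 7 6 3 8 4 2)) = 9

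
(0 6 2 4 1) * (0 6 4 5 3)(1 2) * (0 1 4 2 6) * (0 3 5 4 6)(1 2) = (0 1 3 2 4)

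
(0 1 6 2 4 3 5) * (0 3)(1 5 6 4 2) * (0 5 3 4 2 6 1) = (0 3 1 2 6)(4 5)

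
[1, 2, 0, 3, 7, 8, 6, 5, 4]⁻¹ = [2, 0, 1, 3, 8, 7, 6, 4, 5]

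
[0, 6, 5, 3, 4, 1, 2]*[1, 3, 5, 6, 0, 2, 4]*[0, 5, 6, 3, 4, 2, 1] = [5, 4, 6, 1, 0, 3, 2]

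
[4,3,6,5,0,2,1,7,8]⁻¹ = [4,6,5,1,0,3,2,7,8]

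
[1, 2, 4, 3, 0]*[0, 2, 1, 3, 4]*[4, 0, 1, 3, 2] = [1, 0, 2, 3, 4] 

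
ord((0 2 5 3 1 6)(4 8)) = 6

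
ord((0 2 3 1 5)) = 5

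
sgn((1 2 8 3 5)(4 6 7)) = 1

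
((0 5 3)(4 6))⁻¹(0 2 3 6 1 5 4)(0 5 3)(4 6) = (0 4 1 3 6 5 2)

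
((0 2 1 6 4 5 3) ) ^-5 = (0 1 4 3 2 6 5) 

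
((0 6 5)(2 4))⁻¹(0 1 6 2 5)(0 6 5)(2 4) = (0 6 1 5 4)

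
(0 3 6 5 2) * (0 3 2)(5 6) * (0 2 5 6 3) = (0 5 2)(3 6)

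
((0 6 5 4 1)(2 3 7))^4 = (0 1 4 5 6)(2 3 7)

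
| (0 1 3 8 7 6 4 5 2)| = 9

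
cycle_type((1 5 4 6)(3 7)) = 2.4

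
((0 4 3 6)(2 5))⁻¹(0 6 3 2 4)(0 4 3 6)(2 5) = (0 6 5 3 4)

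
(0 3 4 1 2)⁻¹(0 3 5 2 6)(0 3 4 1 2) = (0 6 3 4 5)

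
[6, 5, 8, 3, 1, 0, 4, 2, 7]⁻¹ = [5, 4, 7, 3, 6, 1, 0, 8, 2]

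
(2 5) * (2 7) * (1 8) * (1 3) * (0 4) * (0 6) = (0 4 6)(1 8 3)(2 5 7)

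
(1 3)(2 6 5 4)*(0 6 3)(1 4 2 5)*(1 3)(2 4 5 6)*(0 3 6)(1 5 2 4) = (0 4)(1 3 2 5)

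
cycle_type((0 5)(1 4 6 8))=2.4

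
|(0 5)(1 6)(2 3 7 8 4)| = 10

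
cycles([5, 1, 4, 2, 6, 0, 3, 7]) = (0 5)(2 4 6 3)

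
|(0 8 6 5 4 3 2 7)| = 8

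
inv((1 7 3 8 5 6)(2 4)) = (1 6 5 8 3 7)(2 4)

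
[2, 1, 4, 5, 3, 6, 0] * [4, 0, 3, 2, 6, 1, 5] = [3, 0, 6, 1, 2, 5, 4]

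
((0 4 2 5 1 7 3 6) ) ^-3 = (0 7 2 6 1 4 3 5) 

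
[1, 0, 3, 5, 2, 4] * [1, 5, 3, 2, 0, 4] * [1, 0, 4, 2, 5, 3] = [3, 0, 4, 5, 2, 1]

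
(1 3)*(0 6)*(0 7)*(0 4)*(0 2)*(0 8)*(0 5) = (0 6 7 4 2 8 5)(1 3)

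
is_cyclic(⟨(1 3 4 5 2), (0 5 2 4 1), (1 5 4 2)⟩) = no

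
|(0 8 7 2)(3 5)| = 4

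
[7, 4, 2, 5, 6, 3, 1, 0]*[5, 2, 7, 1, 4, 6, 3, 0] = [0, 4, 7, 6, 3, 1, 2, 5]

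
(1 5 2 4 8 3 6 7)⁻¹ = (1 7 6 3 8 4 2 5)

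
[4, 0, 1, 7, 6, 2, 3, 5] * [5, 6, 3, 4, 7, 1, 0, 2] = [7, 5, 6, 2, 0, 3, 4, 1]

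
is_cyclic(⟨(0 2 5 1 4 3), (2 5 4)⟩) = no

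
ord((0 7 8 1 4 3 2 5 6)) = 9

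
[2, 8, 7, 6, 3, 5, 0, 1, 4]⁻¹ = [6, 7, 0, 4, 8, 5, 3, 2, 1]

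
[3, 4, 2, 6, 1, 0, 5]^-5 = [5, 4, 2, 0, 1, 6, 3]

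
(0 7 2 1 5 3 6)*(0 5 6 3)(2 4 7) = (0 2 1 6 5)(4 7)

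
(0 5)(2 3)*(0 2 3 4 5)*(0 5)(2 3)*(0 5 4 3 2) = (0 4 5 2 3)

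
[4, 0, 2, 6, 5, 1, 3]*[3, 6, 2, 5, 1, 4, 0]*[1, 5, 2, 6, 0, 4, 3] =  [5, 6, 2, 1, 0, 3, 4]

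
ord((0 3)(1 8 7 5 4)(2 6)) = 10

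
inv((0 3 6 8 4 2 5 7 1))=(0 1 7 5 2 4 8 6 3)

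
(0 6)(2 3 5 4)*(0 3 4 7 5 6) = (2 4)(3 6)(5 7)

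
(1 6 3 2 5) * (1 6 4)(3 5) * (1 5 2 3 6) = (1 4 5)(2 6)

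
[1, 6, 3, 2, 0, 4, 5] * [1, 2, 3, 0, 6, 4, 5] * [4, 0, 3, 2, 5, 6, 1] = [3, 6, 4, 2, 0, 1, 5]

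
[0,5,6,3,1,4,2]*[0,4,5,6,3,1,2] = [0,1,2,6,4,3,5]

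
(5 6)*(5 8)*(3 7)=(3 7)(5 6 8)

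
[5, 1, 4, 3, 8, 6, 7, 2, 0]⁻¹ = [8, 1, 7, 3, 2, 0, 5, 6, 4]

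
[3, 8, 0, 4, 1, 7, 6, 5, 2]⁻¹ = [2, 4, 8, 0, 3, 7, 6, 5, 1]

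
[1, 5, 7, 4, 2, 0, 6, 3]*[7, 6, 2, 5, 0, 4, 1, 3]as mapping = [0→6, 1→4, 2→3, 3→0, 4→2, 5→7, 6→1, 7→5]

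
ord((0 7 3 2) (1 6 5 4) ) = 4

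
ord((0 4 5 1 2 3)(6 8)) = 6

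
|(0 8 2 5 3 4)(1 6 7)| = 6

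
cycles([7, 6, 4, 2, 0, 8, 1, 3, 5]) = (0 7 3 2 4)(1 6)(5 8)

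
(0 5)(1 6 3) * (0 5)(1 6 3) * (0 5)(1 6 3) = (0 5)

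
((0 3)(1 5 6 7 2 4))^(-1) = (0 3)(1 4 2 7 6 5)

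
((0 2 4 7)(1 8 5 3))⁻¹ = (0 7 4 2)(1 3 5 8)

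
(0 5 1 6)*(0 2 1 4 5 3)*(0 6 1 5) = (0 3 6 2 5 4)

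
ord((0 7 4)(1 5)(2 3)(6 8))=6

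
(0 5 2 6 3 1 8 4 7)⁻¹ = (0 7 4 8 1 3 6 2 5)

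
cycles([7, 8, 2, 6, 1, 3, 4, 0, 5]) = (0 7)(1 8 5 3 6 4)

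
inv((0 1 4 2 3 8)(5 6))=(0 8 3 2 4 1)(5 6)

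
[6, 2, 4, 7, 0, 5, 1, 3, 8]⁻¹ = [4, 6, 1, 7, 2, 5, 0, 3, 8]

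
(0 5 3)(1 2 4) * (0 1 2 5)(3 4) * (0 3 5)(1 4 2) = (0 3 4 1)(2 5)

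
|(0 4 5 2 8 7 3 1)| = 8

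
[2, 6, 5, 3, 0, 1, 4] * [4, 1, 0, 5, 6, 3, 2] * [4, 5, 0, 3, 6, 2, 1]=[4, 0, 3, 2, 6, 5, 1]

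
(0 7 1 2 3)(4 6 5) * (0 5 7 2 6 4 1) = (0 2 3 5 1 6 7)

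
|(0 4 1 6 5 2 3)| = 7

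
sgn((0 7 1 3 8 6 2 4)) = -1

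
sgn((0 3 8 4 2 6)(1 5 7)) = -1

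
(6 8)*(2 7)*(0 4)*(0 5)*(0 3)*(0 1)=(0 4 5 3 1)(2 7)(6 8)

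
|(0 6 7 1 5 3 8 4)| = 8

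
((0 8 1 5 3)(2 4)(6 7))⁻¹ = (0 3 5 1 8)(2 4)(6 7)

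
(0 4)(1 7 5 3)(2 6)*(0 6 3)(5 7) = (0 4 6 2 3 1 5)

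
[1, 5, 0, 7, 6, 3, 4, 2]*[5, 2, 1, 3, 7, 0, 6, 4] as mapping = [0→2, 1→0, 2→5, 3→4, 4→6, 5→3, 6→7, 7→1] 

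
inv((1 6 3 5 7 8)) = (1 8 7 5 3 6)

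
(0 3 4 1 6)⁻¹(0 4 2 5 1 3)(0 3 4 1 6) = (1 2 5 6 4 3)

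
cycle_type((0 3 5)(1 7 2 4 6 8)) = 3.6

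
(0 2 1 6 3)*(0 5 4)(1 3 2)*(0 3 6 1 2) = (0 2 6)(3 5 4)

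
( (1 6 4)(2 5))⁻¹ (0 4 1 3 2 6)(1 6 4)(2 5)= (0 1 6 3 5 4)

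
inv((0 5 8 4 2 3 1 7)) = (0 7 1 3 2 4 8 5)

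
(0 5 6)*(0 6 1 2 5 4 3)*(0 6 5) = (0 4 3 6 5 1 2)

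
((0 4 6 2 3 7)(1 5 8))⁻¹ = (0 7 3 2 6 4)(1 8 5)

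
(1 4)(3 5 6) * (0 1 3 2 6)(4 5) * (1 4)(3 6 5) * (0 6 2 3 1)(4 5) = (0 5 6 3)(2 4)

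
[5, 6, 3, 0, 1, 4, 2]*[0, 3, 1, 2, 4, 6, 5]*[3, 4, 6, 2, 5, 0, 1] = [1, 0, 6, 3, 2, 5, 4]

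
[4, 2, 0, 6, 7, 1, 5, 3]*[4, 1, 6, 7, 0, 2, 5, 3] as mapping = [0→0, 1→6, 2→4, 3→5, 4→3, 5→1, 6→2, 7→7] 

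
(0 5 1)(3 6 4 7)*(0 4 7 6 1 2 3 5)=(1 4 6 7 5 2 3)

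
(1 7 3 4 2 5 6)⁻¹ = (1 6 5 2 4 3 7)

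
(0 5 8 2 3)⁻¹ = (0 3 2 8 5)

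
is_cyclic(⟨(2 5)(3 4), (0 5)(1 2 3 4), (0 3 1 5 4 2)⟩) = no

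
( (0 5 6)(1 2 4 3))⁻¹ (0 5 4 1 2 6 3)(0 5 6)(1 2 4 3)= (0 1 5 6 3 2 4)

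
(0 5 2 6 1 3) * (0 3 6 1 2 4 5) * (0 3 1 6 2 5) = (0 3 1 2 6 5 4)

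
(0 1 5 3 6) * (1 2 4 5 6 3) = (0 2 4 5 1 6) 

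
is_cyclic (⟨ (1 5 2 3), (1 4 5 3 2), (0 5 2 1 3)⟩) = no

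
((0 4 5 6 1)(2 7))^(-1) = (0 1 6 5 4)(2 7)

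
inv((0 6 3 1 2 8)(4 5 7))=(0 8 2 1 3 6)(4 7 5)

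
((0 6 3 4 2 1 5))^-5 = (0 3 2 5 6 4 1)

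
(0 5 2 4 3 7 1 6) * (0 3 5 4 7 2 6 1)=(0 4 5 6 3 2 7)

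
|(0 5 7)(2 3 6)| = 3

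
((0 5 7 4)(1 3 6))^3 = (0 4 7 5)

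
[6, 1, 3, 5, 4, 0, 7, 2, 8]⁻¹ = [5, 1, 7, 2, 4, 3, 0, 6, 8]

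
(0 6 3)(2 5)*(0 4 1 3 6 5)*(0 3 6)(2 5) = (0 2 3 4 1 6)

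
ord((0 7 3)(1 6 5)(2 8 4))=3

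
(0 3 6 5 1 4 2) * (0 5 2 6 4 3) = (1 3 4 6 2 5)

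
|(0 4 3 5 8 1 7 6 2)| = 9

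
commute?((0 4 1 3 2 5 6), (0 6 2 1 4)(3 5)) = no:(0 4 1 3 2 5 6) * (0 6 2 1 4)(3 5) = (1 5 2 3), (0 6 2 1 4)(3 5) * (0 4 1 3 2 5 6) = (2 3 6 5)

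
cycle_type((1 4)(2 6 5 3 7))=2.5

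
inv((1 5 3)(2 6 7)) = (1 3 5)(2 7 6)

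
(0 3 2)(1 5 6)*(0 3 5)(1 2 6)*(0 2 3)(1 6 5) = (0 1 2)(3 5 6)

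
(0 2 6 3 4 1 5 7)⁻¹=(0 7 5 1 4 3 6 2)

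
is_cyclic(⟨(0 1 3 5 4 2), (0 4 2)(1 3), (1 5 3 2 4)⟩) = no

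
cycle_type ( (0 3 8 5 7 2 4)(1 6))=2.7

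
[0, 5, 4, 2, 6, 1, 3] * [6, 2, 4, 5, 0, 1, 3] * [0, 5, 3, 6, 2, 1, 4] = [4, 5, 0, 2, 6, 3, 1]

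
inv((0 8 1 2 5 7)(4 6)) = (0 7 5 2 1 8)(4 6)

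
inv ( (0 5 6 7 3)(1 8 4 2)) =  (0 3 7 6 5)(1 2 4 8)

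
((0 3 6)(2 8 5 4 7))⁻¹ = (0 6 3)(2 7 4 5 8)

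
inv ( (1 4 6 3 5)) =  (1 5 3 6 4)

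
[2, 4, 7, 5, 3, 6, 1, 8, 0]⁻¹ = [8, 6, 0, 4, 1, 3, 5, 2, 7]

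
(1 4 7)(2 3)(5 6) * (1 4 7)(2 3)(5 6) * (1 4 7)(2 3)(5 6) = (2 3)(5 6)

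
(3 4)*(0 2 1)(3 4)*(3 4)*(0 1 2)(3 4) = ()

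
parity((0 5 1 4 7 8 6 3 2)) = even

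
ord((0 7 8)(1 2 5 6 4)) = 15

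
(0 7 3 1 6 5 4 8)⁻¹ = (0 8 4 5 6 1 3 7)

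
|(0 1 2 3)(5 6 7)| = 12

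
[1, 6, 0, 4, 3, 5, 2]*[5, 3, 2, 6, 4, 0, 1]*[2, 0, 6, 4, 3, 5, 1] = [4, 0, 5, 3, 1, 2, 6]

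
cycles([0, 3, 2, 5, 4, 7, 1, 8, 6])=(1 3 5 7 8 6)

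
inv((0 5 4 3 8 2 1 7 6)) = (0 6 7 1 2 8 3 4 5)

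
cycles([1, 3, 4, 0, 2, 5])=(0 1 3)(2 4)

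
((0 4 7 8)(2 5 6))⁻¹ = (0 8 7 4)(2 6 5)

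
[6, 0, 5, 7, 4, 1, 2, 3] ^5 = [0, 1, 2, 7, 4, 5, 6, 3] 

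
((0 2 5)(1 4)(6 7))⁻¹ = (0 5 2)(1 4)(6 7)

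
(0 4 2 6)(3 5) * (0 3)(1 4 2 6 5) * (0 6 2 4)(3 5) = (0 4 2 3 1)(5 6)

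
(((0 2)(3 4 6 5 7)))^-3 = (0 2)(3 6 7 4 5)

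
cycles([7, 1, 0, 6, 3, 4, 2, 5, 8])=(0 7 5 4 3 6 2)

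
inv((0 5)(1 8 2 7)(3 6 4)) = (0 5)(1 7 2 8)(3 4 6)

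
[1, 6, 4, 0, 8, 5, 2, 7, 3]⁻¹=[3, 0, 6, 8, 2, 5, 1, 7, 4]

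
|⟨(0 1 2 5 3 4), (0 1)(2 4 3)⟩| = 720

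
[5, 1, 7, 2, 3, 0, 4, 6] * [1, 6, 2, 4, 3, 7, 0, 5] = [7, 6, 5, 2, 4, 1, 3, 0]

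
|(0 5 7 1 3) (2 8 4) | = 15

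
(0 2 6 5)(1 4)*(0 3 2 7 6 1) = (0 7 6 5 3 2 1 4)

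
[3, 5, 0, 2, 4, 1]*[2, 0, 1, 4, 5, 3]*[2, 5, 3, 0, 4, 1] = [4, 0, 3, 5, 1, 2]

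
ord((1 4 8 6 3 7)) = 6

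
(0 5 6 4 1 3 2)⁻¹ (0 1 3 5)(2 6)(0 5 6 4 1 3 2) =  (0 4)(2 6 5 3)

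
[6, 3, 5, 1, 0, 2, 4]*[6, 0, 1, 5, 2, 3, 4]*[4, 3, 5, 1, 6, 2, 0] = [6, 2, 1, 4, 0, 3, 5]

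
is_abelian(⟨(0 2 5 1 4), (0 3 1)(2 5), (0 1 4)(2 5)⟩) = no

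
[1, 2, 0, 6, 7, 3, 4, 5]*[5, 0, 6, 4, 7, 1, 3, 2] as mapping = [0→0, 1→6, 2→5, 3→3, 4→2, 5→4, 6→7, 7→1] 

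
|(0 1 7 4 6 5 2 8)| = 8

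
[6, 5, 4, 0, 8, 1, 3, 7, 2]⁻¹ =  [3, 5, 8, 6, 2, 1, 0, 7, 4]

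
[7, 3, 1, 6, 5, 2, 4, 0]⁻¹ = [7, 2, 5, 1, 6, 4, 3, 0]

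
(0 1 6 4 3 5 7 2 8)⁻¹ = (0 8 2 7 5 3 4 6 1)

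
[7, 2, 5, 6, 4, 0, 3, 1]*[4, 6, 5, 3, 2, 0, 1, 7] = [7, 5, 0, 1, 2, 4, 3, 6]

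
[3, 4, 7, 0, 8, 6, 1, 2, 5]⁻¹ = [3, 6, 7, 0, 1, 8, 5, 2, 4]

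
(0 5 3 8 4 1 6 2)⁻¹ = (0 2 6 1 4 8 3 5)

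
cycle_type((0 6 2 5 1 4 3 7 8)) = 9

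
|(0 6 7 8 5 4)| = 6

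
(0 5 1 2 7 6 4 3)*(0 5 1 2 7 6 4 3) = (0 1 7 4)(2 6 3 5)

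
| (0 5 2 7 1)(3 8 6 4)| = 20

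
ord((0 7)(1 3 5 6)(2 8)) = 4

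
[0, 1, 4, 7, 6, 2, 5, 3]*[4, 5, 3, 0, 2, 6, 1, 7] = [4, 5, 2, 7, 1, 3, 6, 0]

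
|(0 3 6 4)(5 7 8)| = 12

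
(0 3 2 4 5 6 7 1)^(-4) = (0 5)(1 4)(2 7)(3 6)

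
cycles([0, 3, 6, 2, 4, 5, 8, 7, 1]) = (1 3 2 6 8)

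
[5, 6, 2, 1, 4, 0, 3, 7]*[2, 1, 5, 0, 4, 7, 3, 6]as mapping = [0→7, 1→3, 2→5, 3→1, 4→4, 5→2, 6→0, 7→6]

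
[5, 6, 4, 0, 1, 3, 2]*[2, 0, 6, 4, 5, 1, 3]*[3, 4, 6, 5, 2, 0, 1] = [4, 5, 0, 6, 3, 2, 1]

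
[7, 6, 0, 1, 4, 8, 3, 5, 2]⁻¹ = [2, 3, 8, 6, 4, 7, 1, 0, 5]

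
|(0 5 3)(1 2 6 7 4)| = 15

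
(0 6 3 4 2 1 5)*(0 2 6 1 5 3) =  (0 1 3 4 6)(2 5)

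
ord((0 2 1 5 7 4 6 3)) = 8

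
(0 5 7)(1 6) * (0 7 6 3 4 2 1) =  (0 5 6)(1 3 4 2)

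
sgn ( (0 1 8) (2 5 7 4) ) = -1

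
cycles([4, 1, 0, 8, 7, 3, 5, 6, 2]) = (0 4 7 6 5 3 8 2)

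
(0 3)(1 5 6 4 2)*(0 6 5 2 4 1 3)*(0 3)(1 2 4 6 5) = (0 3 5 1 4 6 2)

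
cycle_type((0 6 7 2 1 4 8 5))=8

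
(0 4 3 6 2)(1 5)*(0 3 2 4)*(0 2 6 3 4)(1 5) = (0 2 4 6)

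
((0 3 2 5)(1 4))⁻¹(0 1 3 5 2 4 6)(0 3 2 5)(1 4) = (0 5 1 6 3 4 2)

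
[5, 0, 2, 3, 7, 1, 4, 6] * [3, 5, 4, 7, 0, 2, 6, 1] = [2, 3, 4, 7, 1, 5, 0, 6]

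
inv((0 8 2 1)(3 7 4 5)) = (0 1 2 8)(3 5 4 7)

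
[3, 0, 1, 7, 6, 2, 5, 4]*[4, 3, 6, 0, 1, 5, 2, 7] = [0, 4, 3, 7, 2, 6, 5, 1]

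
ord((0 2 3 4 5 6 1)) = 7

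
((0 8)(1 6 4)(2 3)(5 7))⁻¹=(0 8)(1 4 6)(2 3)(5 7)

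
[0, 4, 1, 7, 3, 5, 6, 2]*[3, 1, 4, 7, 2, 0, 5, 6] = [3, 2, 1, 6, 7, 0, 5, 4]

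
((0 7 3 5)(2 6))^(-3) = (0 7 3 5)(2 6)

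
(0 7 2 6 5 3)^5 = (0 3 5 6 2 7)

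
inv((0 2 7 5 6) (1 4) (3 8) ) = (0 6 5 7 2) (1 4) (3 8) 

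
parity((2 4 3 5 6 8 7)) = even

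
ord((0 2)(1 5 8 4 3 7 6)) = 14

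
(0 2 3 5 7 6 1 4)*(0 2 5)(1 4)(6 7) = (0 5 6 4 2 3)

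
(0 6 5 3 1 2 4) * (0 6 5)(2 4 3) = (0 5 2 3 1 4 6)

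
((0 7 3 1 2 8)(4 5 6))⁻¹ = (0 8 2 1 3 7)(4 6 5)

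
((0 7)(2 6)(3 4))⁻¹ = (0 7)(2 6)(3 4)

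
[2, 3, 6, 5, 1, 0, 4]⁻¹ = [5, 4, 0, 1, 6, 3, 2]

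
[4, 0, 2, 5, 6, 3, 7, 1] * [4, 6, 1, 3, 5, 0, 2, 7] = [5, 4, 1, 0, 2, 3, 7, 6]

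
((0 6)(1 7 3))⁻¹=(0 6)(1 3 7)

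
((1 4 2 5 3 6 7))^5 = (1 6 5 4 7 3 2)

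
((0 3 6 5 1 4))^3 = (0 5)(1 3)(4 6)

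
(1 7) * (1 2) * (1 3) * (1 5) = (1 7 2 3 5) 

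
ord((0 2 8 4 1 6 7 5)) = 8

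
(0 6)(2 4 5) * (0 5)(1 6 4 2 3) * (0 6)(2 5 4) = (0 2 5 3 1)(4 6)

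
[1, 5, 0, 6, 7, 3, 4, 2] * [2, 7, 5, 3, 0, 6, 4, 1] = [7, 6, 2, 4, 1, 3, 0, 5]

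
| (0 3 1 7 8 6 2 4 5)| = 9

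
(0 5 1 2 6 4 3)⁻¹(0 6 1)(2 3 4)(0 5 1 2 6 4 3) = (0 3 6)(2 5 4)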